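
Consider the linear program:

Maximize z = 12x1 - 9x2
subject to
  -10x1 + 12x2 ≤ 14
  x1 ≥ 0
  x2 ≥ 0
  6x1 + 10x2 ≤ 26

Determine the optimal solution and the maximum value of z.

x1 = 13/3, x2 = 0, maximum z = 52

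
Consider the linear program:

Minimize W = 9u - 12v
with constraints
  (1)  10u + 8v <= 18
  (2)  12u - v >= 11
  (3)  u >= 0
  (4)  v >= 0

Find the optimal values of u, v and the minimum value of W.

Extreme points and W = 9u - 12v:
  (1, 1) → W = -3
  (9/5, 0) → W = 81/5
  (11/12, 0) → W = 33/4

The optimum lies where 10u + 8v = 18 and 12u - v = 11.
Solving simultaneously gives u = 1, v = 1.

u = 1, v = 1, minimum W = -3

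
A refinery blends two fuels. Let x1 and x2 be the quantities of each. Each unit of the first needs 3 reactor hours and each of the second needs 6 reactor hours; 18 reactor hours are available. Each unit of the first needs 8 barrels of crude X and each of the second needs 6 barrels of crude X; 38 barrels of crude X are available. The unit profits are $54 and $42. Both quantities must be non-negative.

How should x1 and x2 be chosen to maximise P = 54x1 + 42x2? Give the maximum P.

Extreme points and P = 54x1 + 42x2:
  (0, 0) → P = 0
  (0, 3) → P = 126
  (19/4, 0) → P = 513/2
  (4, 1) → P = 258

At the optimal vertex, 3x1 + 6x2 = 18 and 8x1 + 6x2 = 38.
Solving simultaneously gives x1 = 4, x2 = 1.

x1 = 4, x2 = 1, maximum P = 258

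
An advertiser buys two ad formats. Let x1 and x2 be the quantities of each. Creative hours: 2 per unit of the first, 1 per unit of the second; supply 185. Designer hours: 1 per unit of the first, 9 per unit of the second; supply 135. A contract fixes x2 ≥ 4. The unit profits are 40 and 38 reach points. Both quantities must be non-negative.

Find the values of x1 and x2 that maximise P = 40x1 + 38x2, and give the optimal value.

x1 = 90, x2 = 5, maximum P = 3790

Feasible corners and P = 40x1 + 38x2:
  (0, 15) → P = 570
  (0, 4) → P = 152
  (90, 5) → P = 3790
  (181/2, 4) → P = 3772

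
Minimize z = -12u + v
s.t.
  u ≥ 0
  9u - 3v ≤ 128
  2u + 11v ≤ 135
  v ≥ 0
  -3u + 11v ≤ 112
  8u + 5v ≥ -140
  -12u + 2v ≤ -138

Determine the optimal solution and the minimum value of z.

Corner points and z = -12u + v:
  (259/15, 137/15) → z = -2971/15
  (128/9, 0) → z = -512/3
  (447/34, 168/17) → z = -2514/17
  (23/2, 0) → z = -138

The binding constraints are 9u - 3v = 128 and 2u + 11v = 135.
Solving simultaneously gives u = 259/15, v = 137/15.

u = 259/15, v = 137/15, minimum z = -2971/15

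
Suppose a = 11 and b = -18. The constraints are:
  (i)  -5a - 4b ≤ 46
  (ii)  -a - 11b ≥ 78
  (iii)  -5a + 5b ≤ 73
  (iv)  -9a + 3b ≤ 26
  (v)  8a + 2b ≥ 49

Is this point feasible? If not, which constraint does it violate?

(i): 17 ≤ 46 ✓
(ii): 187 ≥ 78 ✓
(iii): -145 ≤ 73 ✓
(iv): -153 ≤ 26 ✓
(v): 52 ≥ 49 ✓

feasible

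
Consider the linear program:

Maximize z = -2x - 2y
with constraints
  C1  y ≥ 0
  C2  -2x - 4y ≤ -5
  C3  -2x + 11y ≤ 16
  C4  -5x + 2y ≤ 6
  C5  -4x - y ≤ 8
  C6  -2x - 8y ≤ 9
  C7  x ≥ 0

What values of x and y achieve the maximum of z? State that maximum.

Feasible corners and z = -2x - 2y:
  (5/2, 0) → z = -5
  (0, 5/4) → z = -5/2
  (0, 16/11) → z = -32/11
The feasible region is unbounded (it extends along (11, 2), (1, 0)), but z strictly decreases along every unbounded feasible direction, so there is no improving ray and the maximum is attained at a vertex.

The optimum lies where -2x - 4y = -5 and x = 0.
Solving simultaneously gives x = 0, y = 5/4.

x = 0, y = 5/4, maximum z = -5/2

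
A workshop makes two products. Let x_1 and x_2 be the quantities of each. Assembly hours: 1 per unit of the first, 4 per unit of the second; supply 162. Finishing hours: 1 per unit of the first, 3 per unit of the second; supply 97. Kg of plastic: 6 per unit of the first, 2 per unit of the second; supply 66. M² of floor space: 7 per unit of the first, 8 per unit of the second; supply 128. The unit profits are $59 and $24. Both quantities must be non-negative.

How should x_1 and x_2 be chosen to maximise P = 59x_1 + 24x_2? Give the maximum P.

Feasible corners and P = 59x_1 + 24x_2:
  (0, 0) → P = 0
  (0, 16) → P = 384
  (11, 0) → P = 649
  (8, 9) → P = 688

The binding constraints are 6x_1 + 2x_2 = 66 and 7x_1 + 8x_2 = 128.
Solving simultaneously gives x_1 = 8, x_2 = 9.

x_1 = 8, x_2 = 9, maximum P = 688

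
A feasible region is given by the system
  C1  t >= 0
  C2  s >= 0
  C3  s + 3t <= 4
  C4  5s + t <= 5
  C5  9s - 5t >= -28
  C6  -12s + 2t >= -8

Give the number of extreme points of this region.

Of the 15 pairwise boundary intersections, those satisfying every inequality are:
  (0, 0)
  (2/3, 0)
  (0, 4/3)
  (11/14, 15/14)
  (9/11, 10/11)

5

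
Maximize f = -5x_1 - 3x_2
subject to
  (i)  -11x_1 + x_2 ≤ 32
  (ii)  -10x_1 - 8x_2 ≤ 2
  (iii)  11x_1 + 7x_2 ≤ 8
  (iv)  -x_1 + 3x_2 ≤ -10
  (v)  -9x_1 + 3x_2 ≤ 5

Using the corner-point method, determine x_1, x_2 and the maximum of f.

Extreme points and f = -5x_1 - 3x_2:
  (13/3, -17/3) → f = -14/3
  (37/19, -51/19) → f = -32/19
  (47/20, -51/20) → f = -41/10

At the optimal vertex, -10x_1 - 8x_2 = 2 and -x_1 + 3x_2 = -10.
Solving simultaneously gives x_1 = 37/19, x_2 = -51/19.

x_1 = 37/19, x_2 = -51/19, maximum f = -32/19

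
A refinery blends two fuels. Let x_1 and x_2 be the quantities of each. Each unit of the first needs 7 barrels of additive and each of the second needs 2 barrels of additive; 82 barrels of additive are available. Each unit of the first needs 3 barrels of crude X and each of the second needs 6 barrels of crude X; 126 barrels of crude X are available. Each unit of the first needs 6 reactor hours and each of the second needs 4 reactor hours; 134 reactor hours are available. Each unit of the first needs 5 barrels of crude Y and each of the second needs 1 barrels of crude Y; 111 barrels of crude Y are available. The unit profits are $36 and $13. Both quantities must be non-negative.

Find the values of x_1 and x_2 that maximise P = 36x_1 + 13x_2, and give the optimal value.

x_1 = 20/3, x_2 = 53/3, maximum P = 1409/3

Extreme points and P = 36x_1 + 13x_2:
  (0, 0) → P = 0
  (0, 21) → P = 273
  (82/7, 0) → P = 2952/7
  (20/3, 53/3) → P = 1409/3

The binding constraints are 7x_1 + 2x_2 = 82 and 3x_1 + 6x_2 = 126.
Solving simultaneously gives x_1 = 20/3, x_2 = 53/3.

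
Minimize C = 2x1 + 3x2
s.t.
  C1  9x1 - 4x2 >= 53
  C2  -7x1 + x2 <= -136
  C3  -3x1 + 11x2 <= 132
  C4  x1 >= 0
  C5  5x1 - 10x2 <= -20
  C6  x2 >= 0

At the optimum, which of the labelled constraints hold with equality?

C2 and C5

Vertices and C = 2x1 + 3x2:
  (22, 18) → C = 98
  (276/13, 164/13) → C = 1044/13
  (44, 24) → C = 160

The minimum is at (276/13, 164/13). Substituting into each constraint, equality holds for C2 and C5; the remaining constraints have slack.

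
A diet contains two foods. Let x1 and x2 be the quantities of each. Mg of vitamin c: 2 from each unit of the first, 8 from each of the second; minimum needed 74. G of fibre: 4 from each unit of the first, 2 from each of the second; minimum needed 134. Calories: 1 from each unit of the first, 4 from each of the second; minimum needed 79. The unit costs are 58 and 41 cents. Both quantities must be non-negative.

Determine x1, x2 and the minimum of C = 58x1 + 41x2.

Feasible corners and C = 58x1 + 41x2:
  (0, 67) → C = 2747
  (79, 0) → C = 4582
  (27, 13) → C = 2099
The feasible region is unbounded (it extends along (0, 1), (1, 0)), but C strictly increases along every unbounded feasible direction, so there is no improving ray and the minimum is attained at a vertex.

The optimum lies where 4x1 + 2x2 = 134 and x1 + 4x2 = 79.
Solving simultaneously gives x1 = 27, x2 = 13.

x1 = 27, x2 = 13, minimum C = 2099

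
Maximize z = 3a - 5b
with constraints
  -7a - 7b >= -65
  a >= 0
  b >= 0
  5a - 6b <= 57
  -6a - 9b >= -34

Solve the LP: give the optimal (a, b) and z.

Extreme points and z = 3a - 5b:
  (0, 0) → z = 0
  (0, 34/9) → z = -170/9
  (17/3, 0) → z = 17

The optimum lies where b = 0 and -6a - 9b = -34.
Solving simultaneously gives a = 17/3, b = 0.

a = 17/3, b = 0, maximum z = 17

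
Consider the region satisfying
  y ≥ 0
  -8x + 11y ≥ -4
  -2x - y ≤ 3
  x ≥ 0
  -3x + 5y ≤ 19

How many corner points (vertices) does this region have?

Of the 10 pairwise boundary intersections, those satisfying every inequality are:
  (1/2, 0)
  (0, 0)
  (229/7, 164/7)
  (0, 19/5)

4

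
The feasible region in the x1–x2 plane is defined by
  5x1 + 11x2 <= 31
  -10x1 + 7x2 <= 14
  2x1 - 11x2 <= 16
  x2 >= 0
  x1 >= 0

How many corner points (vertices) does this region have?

4

Intersecting each pair of boundary lines and keeping only the points that satisfy every inequality leaves:
  (63/145, 76/29)
  (31/5, 0)
  (0, 2)
  (0, 0)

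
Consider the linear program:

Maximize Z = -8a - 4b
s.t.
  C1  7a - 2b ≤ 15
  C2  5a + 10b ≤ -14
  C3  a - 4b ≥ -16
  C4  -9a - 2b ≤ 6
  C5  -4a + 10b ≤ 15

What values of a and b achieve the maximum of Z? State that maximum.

a = 9/16, b = -177/32, maximum Z = 141/8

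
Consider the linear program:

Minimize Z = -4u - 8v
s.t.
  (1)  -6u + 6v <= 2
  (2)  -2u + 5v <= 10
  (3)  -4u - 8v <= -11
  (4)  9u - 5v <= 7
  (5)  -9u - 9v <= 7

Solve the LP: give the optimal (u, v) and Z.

Feasible corners and Z = -4u - 8v:
  (25/36, 37/36) → Z = -11
  (13/6, 5/2) → Z = -86/3
  (111/92, 71/92) → Z = -11

u = 13/6, v = 5/2, minimum Z = -86/3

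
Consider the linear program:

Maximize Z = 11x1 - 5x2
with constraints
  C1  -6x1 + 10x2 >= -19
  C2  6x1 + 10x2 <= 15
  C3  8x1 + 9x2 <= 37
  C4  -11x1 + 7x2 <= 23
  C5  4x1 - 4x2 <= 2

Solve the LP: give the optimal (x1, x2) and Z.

x1 = 5/4, x2 = 3/4, maximum Z = 10

Vertices and Z = 11x1 - 5x2:
  (-363/68, -347/68) → Z = -1129/34
  (-7/2, -4) → Z = -37/2
  (-125/152, 303/152) → Z = -1445/76
  (5/4, 3/4) → Z = 10

The binding constraints are 6x1 + 10x2 = 15 and 4x1 - 4x2 = 2.
Solving simultaneously gives x1 = 5/4, x2 = 3/4.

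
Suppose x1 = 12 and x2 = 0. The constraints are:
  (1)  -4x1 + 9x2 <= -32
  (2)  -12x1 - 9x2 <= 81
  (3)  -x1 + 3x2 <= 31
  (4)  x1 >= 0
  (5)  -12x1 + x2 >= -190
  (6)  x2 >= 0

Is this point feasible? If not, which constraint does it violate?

(1): -48 ≤ -32 ✓
(2): -144 ≤ 81 ✓
(3): -12 ≤ 31 ✓
(4): 12 ≥ 0 ✓
(5): -144 ≥ -190 ✓
(6): 0 ≥ 0 ✓

feasible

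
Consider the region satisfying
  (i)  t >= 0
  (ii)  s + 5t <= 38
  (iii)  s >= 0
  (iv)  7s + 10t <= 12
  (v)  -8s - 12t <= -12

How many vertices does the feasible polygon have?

Of the 10 pairwise boundary intersections, those satisfying every inequality are:
  (12/7, 0)
  (3/2, 0)
  (0, 6/5)
  (0, 1)

4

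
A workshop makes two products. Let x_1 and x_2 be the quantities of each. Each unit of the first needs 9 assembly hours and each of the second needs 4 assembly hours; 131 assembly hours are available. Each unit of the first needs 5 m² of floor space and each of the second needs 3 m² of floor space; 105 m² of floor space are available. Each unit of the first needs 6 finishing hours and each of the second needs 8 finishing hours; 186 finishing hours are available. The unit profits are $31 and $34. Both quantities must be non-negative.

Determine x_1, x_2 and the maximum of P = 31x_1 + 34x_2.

x_1 = 19/3, x_2 = 37/2, maximum P = 2476/3

Corner points and P = 31x_1 + 34x_2:
  (0, 0) → P = 0
  (0, 93/4) → P = 1581/2
  (131/9, 0) → P = 4061/9
  (19/3, 37/2) → P = 2476/3

The binding constraints are 9x_1 + 4x_2 = 131 and 6x_1 + 8x_2 = 186.
Solving simultaneously gives x_1 = 19/3, x_2 = 37/2.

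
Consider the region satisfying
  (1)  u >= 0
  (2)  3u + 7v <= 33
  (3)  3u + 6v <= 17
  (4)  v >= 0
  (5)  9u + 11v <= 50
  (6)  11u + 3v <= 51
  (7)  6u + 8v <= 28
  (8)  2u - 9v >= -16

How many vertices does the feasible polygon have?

Of the 28 pairwise boundary intersections, those satisfying every inequality are:
  (0, 0)
  (0, 16/9)
  (8/3, 3/2)
  (19/13, 82/39)
  (51/11, 0)
  (162/35, 1/35)

6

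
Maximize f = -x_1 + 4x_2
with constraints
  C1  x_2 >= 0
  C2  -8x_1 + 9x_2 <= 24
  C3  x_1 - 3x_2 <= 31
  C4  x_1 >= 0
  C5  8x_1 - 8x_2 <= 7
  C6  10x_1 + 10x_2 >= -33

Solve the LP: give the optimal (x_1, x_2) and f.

x_1 = 255/8, x_2 = 31, maximum f = 737/8

Feasible corners and f = -x_1 + 4x_2:
  (0, 0) → f = 0
  (7/8, 0) → f = -7/8
  (0, 8/3) → f = 32/3
  (255/8, 31) → f = 737/8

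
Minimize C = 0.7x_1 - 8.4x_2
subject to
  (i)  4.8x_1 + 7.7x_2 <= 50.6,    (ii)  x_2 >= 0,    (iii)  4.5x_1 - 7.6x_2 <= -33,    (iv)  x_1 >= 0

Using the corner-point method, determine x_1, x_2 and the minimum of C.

x_1 = 0, x_2 = 46/7, minimum C = -276/5

Vertices and C = 0.7x_1 - 8.4x_2:
  (13046/7113, 12870/2371) → C = -1575959/35565
  (0, 46/7) → C = -276/5
  (0, 165/38) → C = -693/19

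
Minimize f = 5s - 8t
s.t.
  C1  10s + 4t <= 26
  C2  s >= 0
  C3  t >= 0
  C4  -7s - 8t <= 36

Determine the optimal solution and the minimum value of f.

Feasible corners and f = 5s - 8t:
  (0, 13/2) → f = -52
  (13/5, 0) → f = 13
  (0, 0) → f = 0

The binding constraints are 10s + 4t = 26 and s = 0.
Solving simultaneously gives s = 0, t = 13/2.

s = 0, t = 13/2, minimum f = -52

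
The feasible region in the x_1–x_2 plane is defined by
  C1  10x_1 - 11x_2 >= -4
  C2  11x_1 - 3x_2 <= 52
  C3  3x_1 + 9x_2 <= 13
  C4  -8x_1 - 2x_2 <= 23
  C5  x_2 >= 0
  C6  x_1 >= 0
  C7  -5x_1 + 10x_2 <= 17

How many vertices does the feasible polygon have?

Pairwise boundary intersections that survive every other constraint:
  (107/123, 142/123)
  (0, 4/11)
  (13/3, 0)
  (0, 0)

4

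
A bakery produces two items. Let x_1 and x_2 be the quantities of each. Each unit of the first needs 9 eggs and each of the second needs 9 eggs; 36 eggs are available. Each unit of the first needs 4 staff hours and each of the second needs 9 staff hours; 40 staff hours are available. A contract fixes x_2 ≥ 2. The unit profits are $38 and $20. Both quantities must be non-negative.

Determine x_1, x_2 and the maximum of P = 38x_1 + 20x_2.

x_1 = 2, x_2 = 2, maximum P = 116

Vertices and P = 38x_1 + 20x_2:
  (0, 4) → P = 80
  (0, 2) → P = 40
  (2, 2) → P = 116

The binding constraints are 9x_1 + 9x_2 = 36 and x_2 = 2.
Solving simultaneously gives x_1 = 2, x_2 = 2.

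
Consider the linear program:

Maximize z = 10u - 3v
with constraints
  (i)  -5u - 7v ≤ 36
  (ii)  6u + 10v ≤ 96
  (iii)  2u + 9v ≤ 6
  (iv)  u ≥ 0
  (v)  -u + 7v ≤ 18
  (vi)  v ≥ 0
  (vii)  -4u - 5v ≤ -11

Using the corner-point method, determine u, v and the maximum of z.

u = 3, v = 0, maximum z = 30

Corner points and z = 10u - 3v:
  (3, 0) → z = 30
  (69/26, 1/13) → z = 342/13
  (11/4, 0) → z = 55/2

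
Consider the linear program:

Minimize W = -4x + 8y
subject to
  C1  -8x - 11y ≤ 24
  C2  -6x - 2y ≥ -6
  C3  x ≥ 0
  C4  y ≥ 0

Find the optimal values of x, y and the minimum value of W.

Feasible corners and W = -4x + 8y:
  (0, 3) → W = 24
  (1, 0) → W = -4
  (0, 0) → W = 0

The optimum lies where -6x - 2y = -6 and y = 0.
Solving simultaneously gives x = 1, y = 0.

x = 1, y = 0, minimum W = -4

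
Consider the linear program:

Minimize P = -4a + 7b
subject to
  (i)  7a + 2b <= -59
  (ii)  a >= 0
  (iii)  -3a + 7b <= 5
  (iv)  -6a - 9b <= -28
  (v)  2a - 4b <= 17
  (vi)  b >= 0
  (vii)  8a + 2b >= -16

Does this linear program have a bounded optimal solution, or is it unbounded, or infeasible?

infeasible

The boundaries -3a + 7b = 5 and -6a - 9b = -28 meet at (151/69, 38/23), but that point violates 7a + 2b ≤ -59. Every candidate vertex is excluded by some other constraint, so the feasible region is empty.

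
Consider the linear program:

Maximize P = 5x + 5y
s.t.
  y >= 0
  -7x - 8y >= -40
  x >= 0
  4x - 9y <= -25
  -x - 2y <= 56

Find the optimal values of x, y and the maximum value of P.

x = 32/19, y = 67/19, maximum P = 495/19

Corner points and P = 5x + 5y:
  (0, 5) → P = 25
  (32/19, 67/19) → P = 495/19
  (0, 25/9) → P = 125/9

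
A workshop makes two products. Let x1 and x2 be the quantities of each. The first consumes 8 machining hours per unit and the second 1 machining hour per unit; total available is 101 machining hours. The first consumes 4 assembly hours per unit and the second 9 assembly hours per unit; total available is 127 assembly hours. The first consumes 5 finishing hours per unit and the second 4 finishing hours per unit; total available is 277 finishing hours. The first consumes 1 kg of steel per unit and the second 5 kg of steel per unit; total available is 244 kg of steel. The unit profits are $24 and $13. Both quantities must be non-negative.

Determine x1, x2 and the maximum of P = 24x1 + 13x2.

x1 = 23/2, x2 = 9, maximum P = 393

Extreme points and P = 24x1 + 13x2:
  (0, 0) → P = 0
  (0, 127/9) → P = 1651/9
  (101/8, 0) → P = 303
  (23/2, 9) → P = 393

The binding constraints are 8x1 + x2 = 101 and 4x1 + 9x2 = 127.
Solving simultaneously gives x1 = 23/2, x2 = 9.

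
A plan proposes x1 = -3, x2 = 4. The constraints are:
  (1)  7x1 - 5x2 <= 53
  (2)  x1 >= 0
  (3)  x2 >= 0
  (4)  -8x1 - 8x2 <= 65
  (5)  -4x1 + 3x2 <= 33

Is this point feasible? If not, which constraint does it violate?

Constraint (2): x1 = -3, which is not ≥ 0. All other constraints are satisfied.

not feasible — violates (2)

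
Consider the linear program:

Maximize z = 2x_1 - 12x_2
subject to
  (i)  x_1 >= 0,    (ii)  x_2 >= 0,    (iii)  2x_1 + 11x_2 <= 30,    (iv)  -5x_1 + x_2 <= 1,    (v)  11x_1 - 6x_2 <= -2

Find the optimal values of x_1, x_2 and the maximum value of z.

x_1 = 0, x_2 = 1/3, maximum z = -4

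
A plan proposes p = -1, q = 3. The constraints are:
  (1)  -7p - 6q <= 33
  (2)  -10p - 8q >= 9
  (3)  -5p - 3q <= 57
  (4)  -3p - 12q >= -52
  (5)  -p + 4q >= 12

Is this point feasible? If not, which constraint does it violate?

Constraint (2): -10p - 8q = -14, which is not ≥ 9. All other constraints are satisfied.

not feasible — violates (2)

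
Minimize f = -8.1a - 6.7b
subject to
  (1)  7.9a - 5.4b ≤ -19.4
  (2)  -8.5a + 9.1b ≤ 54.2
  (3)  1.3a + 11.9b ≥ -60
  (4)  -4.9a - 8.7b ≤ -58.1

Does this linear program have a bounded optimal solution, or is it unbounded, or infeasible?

Vertices and f = -8.1a - 6.7b:
  (11614/2599, 26328/2599) → f = -270471/2599
  (4832/3173, 55405/9519) → f = -4886311/95190
  (5717/11854, 75943/11854) → f = -2775629/59270
The feasible region has finitely many vertices and no improving ray; the minimum is -270471/2599 at (11614/2599, 26328/2599).

bounded optimum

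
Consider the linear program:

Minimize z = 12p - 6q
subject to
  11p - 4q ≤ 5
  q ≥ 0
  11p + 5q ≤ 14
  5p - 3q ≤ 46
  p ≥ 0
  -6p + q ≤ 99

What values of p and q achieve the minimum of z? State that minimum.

Feasible corners and z = 12p - 6q:
  (5/11, 0) → z = 60/11
  (9/11, 1) → z = 42/11
  (0, 0) → z = 0
  (0, 14/5) → z = -84/5

At the optimal vertex, 11p + 5q = 14 and p = 0.
Solving simultaneously gives p = 0, q = 14/5.

p = 0, q = 14/5, minimum z = -84/5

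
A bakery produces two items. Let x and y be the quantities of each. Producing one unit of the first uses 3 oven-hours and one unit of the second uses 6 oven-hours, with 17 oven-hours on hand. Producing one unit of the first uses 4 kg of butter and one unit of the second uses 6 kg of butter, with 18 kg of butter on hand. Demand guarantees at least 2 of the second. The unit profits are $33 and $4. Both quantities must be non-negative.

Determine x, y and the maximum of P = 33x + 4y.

Feasible corners and P = 33x + 4y:
  (0, 17/6) → P = 34/3
  (0, 2) → P = 8
  (1, 7/3) → P = 127/3
  (3/2, 2) → P = 115/2

The binding constraints are 4x + 6y = 18 and y = 2.
Solving simultaneously gives x = 3/2, y = 2.

x = 3/2, y = 2, maximum P = 115/2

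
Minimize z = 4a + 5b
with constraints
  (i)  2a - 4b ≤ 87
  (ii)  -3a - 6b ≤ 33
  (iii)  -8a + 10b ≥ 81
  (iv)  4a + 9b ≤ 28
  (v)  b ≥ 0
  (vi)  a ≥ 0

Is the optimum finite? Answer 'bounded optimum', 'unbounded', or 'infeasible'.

infeasible

The boundaries -3a - 6b = 33 and 4a + 9b = 28 meet at (-155, 72), but that point violates a ≥ 0. Every candidate vertex is excluded by some other constraint, so the feasible region is empty.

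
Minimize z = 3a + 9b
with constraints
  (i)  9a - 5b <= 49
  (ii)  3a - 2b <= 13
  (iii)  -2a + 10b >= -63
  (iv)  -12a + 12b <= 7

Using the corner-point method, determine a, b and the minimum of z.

The optimum lies where -2a + 10b = -63 and -12a + 12b = 7.
Solving simultaneously gives a = -413/48, b = -385/48.

a = -413/48, b = -385/48, minimum z = -98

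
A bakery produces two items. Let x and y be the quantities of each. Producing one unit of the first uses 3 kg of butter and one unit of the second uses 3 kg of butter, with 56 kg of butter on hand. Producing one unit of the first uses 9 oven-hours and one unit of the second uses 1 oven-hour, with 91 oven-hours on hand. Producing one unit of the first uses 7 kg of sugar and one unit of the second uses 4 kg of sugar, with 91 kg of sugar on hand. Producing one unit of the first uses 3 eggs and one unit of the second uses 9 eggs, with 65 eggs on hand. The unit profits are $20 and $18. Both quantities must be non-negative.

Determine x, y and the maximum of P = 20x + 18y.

Extreme points and P = 20x + 18y:
  (0, 0) → P = 0
  (0, 65/9) → P = 130
  (91/9, 0) → P = 1820/9
  (29/3, 4) → P = 796/3

At the optimal vertex, 9x + y = 91 and 3x + 9y = 65.
Solving simultaneously gives x = 29/3, y = 4.

x = 29/3, y = 4, maximum P = 796/3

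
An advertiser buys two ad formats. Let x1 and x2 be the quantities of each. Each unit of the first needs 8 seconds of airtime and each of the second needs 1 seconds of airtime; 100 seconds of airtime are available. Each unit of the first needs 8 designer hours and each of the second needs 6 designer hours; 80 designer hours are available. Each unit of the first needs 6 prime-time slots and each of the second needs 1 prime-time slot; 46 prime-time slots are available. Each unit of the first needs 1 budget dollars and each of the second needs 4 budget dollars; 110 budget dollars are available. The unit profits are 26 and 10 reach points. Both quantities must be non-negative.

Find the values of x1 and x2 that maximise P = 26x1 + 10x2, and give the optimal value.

x1 = 7, x2 = 4, maximum P = 222

Feasible corners and P = 26x1 + 10x2:
  (0, 0) → P = 0
  (0, 40/3) → P = 400/3
  (23/3, 0) → P = 598/3
  (7, 4) → P = 222

The optimum lies where 8x1 + 6x2 = 80 and 6x1 + x2 = 46.
Solving simultaneously gives x1 = 7, x2 = 4.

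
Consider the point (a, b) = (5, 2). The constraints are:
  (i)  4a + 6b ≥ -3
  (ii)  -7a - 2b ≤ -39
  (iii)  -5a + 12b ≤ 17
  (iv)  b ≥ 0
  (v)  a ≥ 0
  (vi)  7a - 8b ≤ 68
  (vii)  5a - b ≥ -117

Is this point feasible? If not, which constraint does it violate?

(i): 32 ≥ -3 ✓
(ii): -39 ≤ -39 ✓
(iii): -1 ≤ 17 ✓
(iv): 2 ≥ 0 ✓
(v): 5 ≥ 0 ✓
(vi): 19 ≤ 68 ✓
(vii): 23 ≥ -117 ✓

feasible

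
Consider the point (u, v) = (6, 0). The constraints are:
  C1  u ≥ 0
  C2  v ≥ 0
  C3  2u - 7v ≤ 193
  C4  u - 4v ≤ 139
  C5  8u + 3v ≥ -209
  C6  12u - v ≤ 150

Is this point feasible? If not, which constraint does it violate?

feasible

C1: 6 ≥ 0 ✓
C2: 0 ≥ 0 ✓
C3: 12 ≤ 193 ✓
C4: 6 ≤ 139 ✓
C5: 48 ≥ -209 ✓
C6: 72 ≤ 150 ✓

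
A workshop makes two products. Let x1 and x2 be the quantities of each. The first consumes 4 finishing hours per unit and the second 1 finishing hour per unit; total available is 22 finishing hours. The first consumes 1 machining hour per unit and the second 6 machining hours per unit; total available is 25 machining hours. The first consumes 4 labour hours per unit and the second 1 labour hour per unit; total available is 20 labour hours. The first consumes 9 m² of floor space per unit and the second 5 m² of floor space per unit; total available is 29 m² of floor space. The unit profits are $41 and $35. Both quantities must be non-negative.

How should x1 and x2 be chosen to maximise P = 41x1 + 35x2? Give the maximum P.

Extreme points and P = 41x1 + 35x2:
  (0, 0) → P = 0
  (0, 25/6) → P = 875/6
  (29/9, 0) → P = 1189/9
  (1, 4) → P = 181

At the optimal vertex, x1 + 6x2 = 25 and 9x1 + 5x2 = 29.
Solving simultaneously gives x1 = 1, x2 = 4.

x1 = 1, x2 = 4, maximum P = 181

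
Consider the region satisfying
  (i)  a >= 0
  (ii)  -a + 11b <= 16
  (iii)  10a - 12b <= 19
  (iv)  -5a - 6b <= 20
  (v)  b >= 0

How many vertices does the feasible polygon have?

4

Intersecting each pair of boundary lines and keeping only the points that satisfy every inequality leaves:
  (0, 16/11)
  (0, 0)
  (401/98, 179/98)
  (19/10, 0)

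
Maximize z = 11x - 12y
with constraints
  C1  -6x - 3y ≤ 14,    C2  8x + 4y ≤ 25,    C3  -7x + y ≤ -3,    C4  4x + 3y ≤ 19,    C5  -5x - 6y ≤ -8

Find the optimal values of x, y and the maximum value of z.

x = 59/14, y = -61/28, maximum z = 145/2

Vertices and z = 11x - 12y:
  (37/36, 151/36) → z = -1405/36
  (59/14, -61/28) → z = 145/2
  (26/47, 41/47) → z = -206/47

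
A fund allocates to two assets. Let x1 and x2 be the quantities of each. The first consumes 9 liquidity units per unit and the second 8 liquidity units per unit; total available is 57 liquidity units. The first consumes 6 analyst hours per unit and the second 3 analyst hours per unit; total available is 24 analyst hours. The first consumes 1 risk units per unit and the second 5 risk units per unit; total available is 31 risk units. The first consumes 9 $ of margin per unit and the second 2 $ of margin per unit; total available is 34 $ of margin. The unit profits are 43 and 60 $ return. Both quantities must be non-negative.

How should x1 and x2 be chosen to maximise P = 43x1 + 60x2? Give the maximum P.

Vertices and P = 43x1 + 60x2:
  (0, 0) → P = 0
  (0, 31/5) → P = 372
  (34/9, 0) → P = 1462/9
  (1, 6) → P = 403
  (18/5, 4/5) → P = 1014/5

x1 = 1, x2 = 6, maximum P = 403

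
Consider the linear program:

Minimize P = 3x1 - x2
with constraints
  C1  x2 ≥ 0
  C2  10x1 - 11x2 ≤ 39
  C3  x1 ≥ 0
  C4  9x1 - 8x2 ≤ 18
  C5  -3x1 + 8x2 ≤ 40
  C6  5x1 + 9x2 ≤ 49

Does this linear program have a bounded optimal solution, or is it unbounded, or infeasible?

Corner points and P = 3x1 - x2:
  (0, 0) → P = 0
  (2, 0) → P = 6
  (0, 5) → P = -5
  (554/121, 351/121) → P = 1311/121
  (32/67, 347/67) → P = -251/67
The feasible region has finitely many vertices and no improving ray; the minimum is -5 at (0, 5).

bounded optimum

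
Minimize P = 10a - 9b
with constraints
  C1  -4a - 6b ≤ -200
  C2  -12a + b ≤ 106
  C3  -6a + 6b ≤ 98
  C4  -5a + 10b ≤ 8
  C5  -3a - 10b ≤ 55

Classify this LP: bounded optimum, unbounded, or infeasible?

bounded optimum

Vertices and P = 10a - 9b:
  (976/35, 516/35) → P = 5116/35
  (1165/11, -410/11) → P = 15340/11
The feasible region has finitely many vertices and no improving ray; the minimum is 5116/35 at (976/35, 516/35).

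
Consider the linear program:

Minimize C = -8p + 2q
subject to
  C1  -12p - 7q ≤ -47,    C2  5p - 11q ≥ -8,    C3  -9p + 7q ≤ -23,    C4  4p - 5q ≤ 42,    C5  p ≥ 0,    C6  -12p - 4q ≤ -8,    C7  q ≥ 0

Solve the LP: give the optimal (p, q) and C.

Vertices and C = -8p + 2q:
  (10/3, 1) → C = -74/3
  (47/12, 0) → C = -94/3
  (309/64, 187/64) → C = -1049/32
  (502/19, 242/19) → C = -3532/19
  (21/2, 0) → C = -84

p = 502/19, q = 242/19, minimum C = -3532/19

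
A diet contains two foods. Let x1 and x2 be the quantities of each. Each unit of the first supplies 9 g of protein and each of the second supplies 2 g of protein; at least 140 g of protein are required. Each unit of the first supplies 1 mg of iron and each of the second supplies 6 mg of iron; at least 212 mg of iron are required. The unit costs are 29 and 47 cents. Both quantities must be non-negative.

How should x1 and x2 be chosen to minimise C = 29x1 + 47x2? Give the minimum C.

Vertices and C = 29x1 + 47x2:
  (0, 70) → C = 3290
  (212, 0) → C = 6148
  (8, 34) → C = 1830
The feasible region is unbounded (it extends along (0, 1), (1, 0)), but C strictly increases along every unbounded feasible direction, so there is no improving ray and the minimum is attained at a vertex.

The optimum lies where 9x1 + 2x2 = 140 and x1 + 6x2 = 212.
Solving simultaneously gives x1 = 8, x2 = 34.

x1 = 8, x2 = 34, minimum C = 1830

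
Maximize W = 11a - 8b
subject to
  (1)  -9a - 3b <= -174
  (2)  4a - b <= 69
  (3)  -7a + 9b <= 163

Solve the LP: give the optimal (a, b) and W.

a = 127/7, b = 25/7, maximum W = 171

Vertices and W = 11a - 8b:
  (127/7, 25/7) → W = 171
  (359/34, 895/34) → W = -3211/34
  (784/29, 1135/29) → W = -456/29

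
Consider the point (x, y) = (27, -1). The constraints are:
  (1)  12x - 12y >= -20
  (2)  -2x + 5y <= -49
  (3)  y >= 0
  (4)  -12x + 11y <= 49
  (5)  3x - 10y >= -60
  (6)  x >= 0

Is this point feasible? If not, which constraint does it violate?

not feasible — violates (3)

Constraint (3): y = -1, which is not ≥ 0. All other constraints are satisfied.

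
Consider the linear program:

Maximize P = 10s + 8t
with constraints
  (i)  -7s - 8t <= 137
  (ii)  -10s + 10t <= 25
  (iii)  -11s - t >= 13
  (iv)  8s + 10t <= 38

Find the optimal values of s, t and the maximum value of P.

Vertices and P = 10s + 8t:
  (-157/15, -239/30) → P = -842/5
  (11/27, -472/27) → P = -1222/9
  (-31/24, 29/24) → P = -13/4

s = -31/24, t = 29/24, maximum P = -13/4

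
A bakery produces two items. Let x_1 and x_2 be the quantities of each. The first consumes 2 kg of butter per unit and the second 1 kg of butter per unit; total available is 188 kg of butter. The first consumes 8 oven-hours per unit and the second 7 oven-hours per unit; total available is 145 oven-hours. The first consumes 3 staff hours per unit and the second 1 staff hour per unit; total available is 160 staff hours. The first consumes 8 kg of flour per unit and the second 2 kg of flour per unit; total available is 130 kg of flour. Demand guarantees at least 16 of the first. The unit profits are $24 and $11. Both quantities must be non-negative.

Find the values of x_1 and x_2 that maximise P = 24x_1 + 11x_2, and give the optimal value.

Corner points and P = 24x_1 + 11x_2:
  (65/4, 0) → P = 390
  (16, 0) → P = 384
  (16, 1) → P = 395

The optimum lies where 8x_1 + 2x_2 = 130 and x_1 = 16.
Solving simultaneously gives x_1 = 16, x_2 = 1.

x_1 = 16, x_2 = 1, maximum P = 395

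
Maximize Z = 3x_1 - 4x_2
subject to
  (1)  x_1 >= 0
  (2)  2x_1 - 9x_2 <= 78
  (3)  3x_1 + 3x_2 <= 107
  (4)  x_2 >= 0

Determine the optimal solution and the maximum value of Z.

x_1 = 107/3, x_2 = 0, maximum Z = 107

Vertices and Z = 3x_1 - 4x_2:
  (0, 107/3) → Z = -428/3
  (0, 0) → Z = 0
  (107/3, 0) → Z = 107

The binding constraints are 3x_1 + 3x_2 = 107 and x_2 = 0.
Solving simultaneously gives x_1 = 107/3, x_2 = 0.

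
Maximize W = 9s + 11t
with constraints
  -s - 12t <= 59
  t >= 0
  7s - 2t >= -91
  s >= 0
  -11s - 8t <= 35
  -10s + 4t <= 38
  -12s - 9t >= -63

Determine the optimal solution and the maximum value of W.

s = 0, t = 7, maximum W = 77

At the optimal vertex, s = 0 and -12s - 9t = -63.
Solving simultaneously gives s = 0, t = 7.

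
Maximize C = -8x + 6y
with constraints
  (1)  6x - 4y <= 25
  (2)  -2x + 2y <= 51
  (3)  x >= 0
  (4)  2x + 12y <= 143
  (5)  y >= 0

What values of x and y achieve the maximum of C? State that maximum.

x = 0, y = 143/12, maximum C = 143/2

Feasible corners and C = -8x + 6y:
  (109/10, 101/10) → C = -133/5
  (25/6, 0) → C = -100/3
  (0, 143/12) → C = 143/2
  (0, 0) → C = 0

The optimum lies where x = 0 and 2x + 12y = 143.
Solving simultaneously gives x = 0, y = 143/12.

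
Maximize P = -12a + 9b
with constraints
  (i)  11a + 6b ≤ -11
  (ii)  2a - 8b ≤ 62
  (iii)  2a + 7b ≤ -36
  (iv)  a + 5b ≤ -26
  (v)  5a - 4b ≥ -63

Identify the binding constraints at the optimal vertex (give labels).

Feasible corners and P = -12a + 9b:
  (71/25, -176/25) → P = -2436/25
  (139/65, -374/65) → P = -5034/65
  (-47/2, -109/8) → P = 1275/8
  (2/3, -16/3) → P = -56
  (-419/29, -67/29) → P = 4425/29

The maximum is at (-47/2, -109/8). Substituting into each constraint, equality holds for (ii) and (v); the remaining constraints have slack.

(ii) and (v)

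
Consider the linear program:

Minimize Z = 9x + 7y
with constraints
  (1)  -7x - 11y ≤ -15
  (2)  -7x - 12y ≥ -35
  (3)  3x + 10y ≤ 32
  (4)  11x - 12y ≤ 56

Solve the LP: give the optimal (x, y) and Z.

x = -202/37, y = 179/37, minimum Z = -565/37

Corner points and Z = 9x + 7y:
  (-202/37, 179/37) → Z = -565/37
  (796/205, -227/205) → Z = 1115/41
  (-1, 7/2) → Z = 31/2
  (91/18, -7/216) → Z = 9779/216

At the optimal vertex, -7x - 11y = -15 and 3x + 10y = 32.
Solving simultaneously gives x = -202/37, y = 179/37.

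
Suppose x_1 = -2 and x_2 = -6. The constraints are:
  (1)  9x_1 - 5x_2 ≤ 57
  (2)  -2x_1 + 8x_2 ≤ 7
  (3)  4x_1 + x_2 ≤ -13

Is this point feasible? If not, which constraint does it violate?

(1): 12 ≤ 57 ✓
(2): -44 ≤ 7 ✓
(3): -14 ≤ -13 ✓

feasible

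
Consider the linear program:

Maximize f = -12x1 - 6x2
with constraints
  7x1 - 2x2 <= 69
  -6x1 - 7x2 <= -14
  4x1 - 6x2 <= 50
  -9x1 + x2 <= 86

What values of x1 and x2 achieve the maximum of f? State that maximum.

Vertices and f = -12x1 - 6x2:
  (157/17, -37/17) → f = -1662/17
  (217/32, -61/16) → f = -117/2
  (-196/23, 214/23) → f = 1068/23
The feasible region is unbounded (it extends along (2, 7), (1, 9)), but f strictly decreases along every unbounded feasible direction, so there is no improving ray and the maximum is attained at a vertex.

x1 = -196/23, x2 = 214/23, maximum f = 1068/23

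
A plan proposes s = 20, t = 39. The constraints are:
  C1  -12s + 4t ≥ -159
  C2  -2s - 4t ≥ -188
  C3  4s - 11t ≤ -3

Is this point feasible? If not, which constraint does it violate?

Constraint C2: -2s - 4t = -196, which is not ≥ -188. All other constraints are satisfied.

not feasible — violates C2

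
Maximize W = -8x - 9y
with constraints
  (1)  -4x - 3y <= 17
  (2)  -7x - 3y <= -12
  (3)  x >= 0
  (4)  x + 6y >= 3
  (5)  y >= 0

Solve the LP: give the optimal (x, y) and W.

x = 21/13, y = 3/13, maximum W = -15

Corner points and W = -8x - 9y:
  (0, 4) → W = -36
  (21/13, 3/13) → W = -15
  (3, 0) → W = -24
The feasible region is unbounded (it extends along (0, 1), (1, 0)), but W strictly decreases along every unbounded feasible direction, so there is no improving ray and the maximum is attained at a vertex.

At the optimal vertex, -7x - 3y = -12 and x + 6y = 3.
Solving simultaneously gives x = 21/13, y = 3/13.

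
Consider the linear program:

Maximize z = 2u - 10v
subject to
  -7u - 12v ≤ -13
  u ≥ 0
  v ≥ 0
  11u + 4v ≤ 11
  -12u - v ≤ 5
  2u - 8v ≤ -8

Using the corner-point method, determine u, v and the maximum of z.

Corner points and z = 2u - 10v:
  (0, 13/12) → z = -65/6
  (1/10, 41/40) → z = -201/20
  (0, 11/4) → z = -55/2
  (7/12, 55/48) → z = -247/24

At the optimal vertex, -7u - 12v = -13 and 2u - 8v = -8.
Solving simultaneously gives u = 1/10, v = 41/40.

u = 1/10, v = 41/40, maximum z = -201/20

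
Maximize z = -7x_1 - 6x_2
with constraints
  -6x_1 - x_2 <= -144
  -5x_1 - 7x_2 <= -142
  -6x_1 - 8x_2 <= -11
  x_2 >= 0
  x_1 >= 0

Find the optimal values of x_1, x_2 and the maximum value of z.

Corner points and z = -7x_1 - 6x_2:
  (866/37, 132/37) → z = -6854/37
  (0, 144) → z = -864
  (142/5, 0) → z = -994/5
The feasible region is unbounded (it extends along (0, 1), (1, 0)), but z strictly decreases along every unbounded feasible direction, so there is no improving ray and the maximum is attained at a vertex.

At the optimal vertex, -6x_1 - x_2 = -144 and -5x_1 - 7x_2 = -142.
Solving simultaneously gives x_1 = 866/37, x_2 = 132/37.

x_1 = 866/37, x_2 = 132/37, maximum z = -6854/37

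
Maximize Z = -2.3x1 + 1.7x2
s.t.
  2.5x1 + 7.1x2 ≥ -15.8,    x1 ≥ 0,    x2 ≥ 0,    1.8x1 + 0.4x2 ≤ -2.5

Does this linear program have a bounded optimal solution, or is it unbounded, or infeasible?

infeasible

The boundaries 2.5x1 + 7.1x2 = -15.8 and x2 = 0 meet at (-6.32, 0), but that point violates x1 ≥ 0. Every candidate vertex is excluded by some other constraint, so the feasible region is empty.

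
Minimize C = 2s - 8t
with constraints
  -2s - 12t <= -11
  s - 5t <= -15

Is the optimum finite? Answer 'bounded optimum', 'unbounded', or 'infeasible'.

From the feasible point (-125/22, 41/22), moving in the direction (-12, 2) keeps every constraint satisfied while C decreases without bound.

unbounded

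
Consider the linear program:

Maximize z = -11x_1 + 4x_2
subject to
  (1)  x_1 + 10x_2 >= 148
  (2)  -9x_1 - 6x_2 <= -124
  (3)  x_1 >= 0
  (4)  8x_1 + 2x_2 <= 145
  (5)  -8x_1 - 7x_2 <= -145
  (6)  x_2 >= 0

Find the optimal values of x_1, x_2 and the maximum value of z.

x_1 = 0, x_2 = 145/2, maximum z = 290

Corner points and z = -11x_1 + 4x_2:
  (577/39, 1039/78) → z = -1423/13
  (414/73, 1039/73) → z = -398/73
  (0, 145/2) → z = 290
  (0, 145/7) → z = 580/7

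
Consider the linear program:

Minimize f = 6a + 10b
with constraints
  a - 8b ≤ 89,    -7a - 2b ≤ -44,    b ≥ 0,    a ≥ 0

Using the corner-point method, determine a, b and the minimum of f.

a = 44/7, b = 0, minimum f = 264/7

Vertices and f = 6a + 10b:
  (89, 0) → f = 534
  (44/7, 0) → f = 264/7
  (0, 22) → f = 220
The feasible region is unbounded (it extends along (0, 1), (8, 1)), but f strictly increases along every unbounded feasible direction, so there is no improving ray and the minimum is attained at a vertex.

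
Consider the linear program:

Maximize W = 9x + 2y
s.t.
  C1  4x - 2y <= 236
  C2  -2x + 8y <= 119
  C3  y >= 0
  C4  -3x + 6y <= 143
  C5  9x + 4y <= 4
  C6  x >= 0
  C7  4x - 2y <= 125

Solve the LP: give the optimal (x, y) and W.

x = 4/9, y = 0, maximum W = 4

Feasible corners and W = 9x + 2y:
  (4/9, 0) → W = 4
  (0, 0) → W = 0
  (0, 1) → W = 2

The binding constraints are y = 0 and 9x + 4y = 4.
Solving simultaneously gives x = 4/9, y = 0.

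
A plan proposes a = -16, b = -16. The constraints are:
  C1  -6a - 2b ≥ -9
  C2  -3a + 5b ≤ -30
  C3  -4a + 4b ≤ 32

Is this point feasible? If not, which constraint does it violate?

C1: 128 ≥ -9 ✓
C2: -32 ≤ -30 ✓
C3: 0 ≤ 32 ✓

feasible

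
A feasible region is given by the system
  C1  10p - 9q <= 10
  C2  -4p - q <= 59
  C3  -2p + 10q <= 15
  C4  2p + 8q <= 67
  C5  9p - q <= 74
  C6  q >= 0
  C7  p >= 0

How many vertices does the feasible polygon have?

4

The feasible vertices (each the meet of two boundaries and inside every other half-plane) are:
  (235/82, 85/41)
  (1, 0)
  (0, 3/2)
  (0, 0)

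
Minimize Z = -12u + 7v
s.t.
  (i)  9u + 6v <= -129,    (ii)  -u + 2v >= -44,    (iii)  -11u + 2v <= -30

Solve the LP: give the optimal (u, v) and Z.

u = 1/4, v = -175/8, minimum Z = -1249/8

Feasible corners and Z = -12u + 7v:
  (1/4, -175/8) → Z = -1249/8
  (-13/14, -563/28) → Z = -3629/28
  (-7/5, -227/10) → Z = -1421/10

The optimum lies where 9u + 6v = -129 and -u + 2v = -44.
Solving simultaneously gives u = 1/4, v = -175/8.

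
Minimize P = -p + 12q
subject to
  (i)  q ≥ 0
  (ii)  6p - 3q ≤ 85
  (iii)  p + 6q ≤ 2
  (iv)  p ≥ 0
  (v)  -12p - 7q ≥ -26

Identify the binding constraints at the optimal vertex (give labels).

(i) and (iii)

Feasible corners and P = -p + 12q:
  (2, 0) → P = -2
  (0, 0) → P = 0
  (0, 1/3) → P = 4

The minimum is at (2, 0). Substituting into each constraint, equality holds for (i) and (iii); the remaining constraints have slack.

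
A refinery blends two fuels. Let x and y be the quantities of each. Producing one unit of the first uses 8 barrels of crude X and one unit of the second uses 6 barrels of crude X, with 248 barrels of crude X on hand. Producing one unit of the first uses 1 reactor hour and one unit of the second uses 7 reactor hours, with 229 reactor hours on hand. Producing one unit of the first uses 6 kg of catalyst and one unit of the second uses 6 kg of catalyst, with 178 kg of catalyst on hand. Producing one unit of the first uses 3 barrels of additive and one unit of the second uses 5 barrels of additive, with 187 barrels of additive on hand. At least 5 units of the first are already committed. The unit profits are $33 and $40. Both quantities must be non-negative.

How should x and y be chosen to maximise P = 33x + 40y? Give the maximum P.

Extreme points and P = 33x + 40y:
  (89/3, 0) → P = 979
  (5, 0) → P = 165
  (5, 74/3) → P = 3455/3

At the optimal vertex, 6x + 6y = 178 and x = 5.
Solving simultaneously gives x = 5, y = 74/3.

x = 5, y = 74/3, maximum P = 3455/3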